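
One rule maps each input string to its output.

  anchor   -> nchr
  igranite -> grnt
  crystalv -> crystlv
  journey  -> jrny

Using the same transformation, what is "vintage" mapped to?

What's happening: remove every vowel.
Doing the same to "vintage": "vntg".

vntg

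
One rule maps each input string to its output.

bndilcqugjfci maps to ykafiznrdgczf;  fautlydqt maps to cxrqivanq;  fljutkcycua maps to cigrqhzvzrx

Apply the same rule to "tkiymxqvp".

qhfvjunsm

Rule — shift every letter 3 places backward in the alphabet (wrapping around).
Doing the same to "tkiymxqvp": "qhfvjunsm".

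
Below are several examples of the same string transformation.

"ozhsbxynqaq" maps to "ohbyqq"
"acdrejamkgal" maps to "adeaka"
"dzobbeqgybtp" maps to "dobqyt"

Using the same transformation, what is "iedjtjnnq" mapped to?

idtnq

The transformation: keep every other character starting from the first (positions 1st, 3rd, 5th, ...).
Applying that to "iedjtjnnq" gives "idtnq".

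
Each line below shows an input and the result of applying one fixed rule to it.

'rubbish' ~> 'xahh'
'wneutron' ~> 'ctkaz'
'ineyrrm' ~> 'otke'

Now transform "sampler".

The pattern: delete the last 3 characters, then shift every letter 6 places forward in the alphabet (wrapping around).
So "sampler" becomes "ygsv".

ygsv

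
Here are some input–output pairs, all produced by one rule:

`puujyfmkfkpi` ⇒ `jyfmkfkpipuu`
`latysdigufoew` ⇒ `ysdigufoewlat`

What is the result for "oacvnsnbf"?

The pattern: move the first 3 characters to the end (rotate left by 3).
On "oacvnsnbf" that produces "vnsnbfoac".

vnsnbfoac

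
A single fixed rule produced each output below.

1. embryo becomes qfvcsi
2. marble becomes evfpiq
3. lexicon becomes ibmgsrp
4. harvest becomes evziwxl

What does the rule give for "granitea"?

The transformation: shift every letter 4 places forward in the alphabet (wrapping around), then move the first character to the end.
Applying both steps to "granitea": "kvermxie", then "vermxiek".

vermxiek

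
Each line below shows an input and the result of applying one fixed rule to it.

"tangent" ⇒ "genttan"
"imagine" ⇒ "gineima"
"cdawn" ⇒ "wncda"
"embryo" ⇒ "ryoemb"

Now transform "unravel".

Each output is the input with this applied: move the first 3 characters to the end (rotate left by 3).
So "unravel" becomes "avelunr".

avelunr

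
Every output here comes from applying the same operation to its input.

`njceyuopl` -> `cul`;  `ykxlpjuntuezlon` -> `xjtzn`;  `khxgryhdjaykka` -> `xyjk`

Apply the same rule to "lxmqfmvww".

In each case the input is transformed by: keep one character in every 3, starting at position 3 (positions 3rd, 6th, 9th, ...).
"lxmqfmvww" → "mmw".

mmw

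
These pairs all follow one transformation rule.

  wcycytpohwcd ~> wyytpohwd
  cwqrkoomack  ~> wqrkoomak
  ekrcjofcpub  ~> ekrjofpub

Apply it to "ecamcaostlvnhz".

eamaostlvnhz

Each output is the input with this applied: remove every "c".
On "ecamcaostlvnhz" that produces "eamaostlvnhz".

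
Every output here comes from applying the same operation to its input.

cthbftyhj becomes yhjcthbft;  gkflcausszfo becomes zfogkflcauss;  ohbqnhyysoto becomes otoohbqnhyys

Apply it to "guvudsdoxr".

oxrguvudsd

In each case the input is transformed by: move the last 3 characters to the front (rotate right by 3).
For "guvudsdoxr" the result is "oxrguvudsd".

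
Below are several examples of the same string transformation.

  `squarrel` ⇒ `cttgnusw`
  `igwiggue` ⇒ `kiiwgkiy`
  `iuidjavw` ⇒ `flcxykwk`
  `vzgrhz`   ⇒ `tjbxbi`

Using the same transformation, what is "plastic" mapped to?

Each output is the input with this applied: move the first 3 characters to the end (rotate left by 3), then shift every letter 2 places forward in the alphabet (wrapping around).
Starting from "plastic": after the first operation, "sticpla"; after the second, "uvkernc".

uvkernc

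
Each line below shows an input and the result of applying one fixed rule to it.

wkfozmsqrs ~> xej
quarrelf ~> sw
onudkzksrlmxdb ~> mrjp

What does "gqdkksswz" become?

vkr

Looking at the pairs, the operation is to keep one character in every 3, starting at position 3 (positions 3rd, 6th, 9th, ...), then shift every letter 8 places backward in the alphabet (wrapping around).
Working it through for "gqdkksswz": intermediate "dsz", final "vkr".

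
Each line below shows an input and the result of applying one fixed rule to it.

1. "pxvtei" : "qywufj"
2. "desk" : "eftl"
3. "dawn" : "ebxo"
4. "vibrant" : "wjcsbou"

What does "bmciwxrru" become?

cndjxyssv

The rule is to shift every letter 1 place forward in the alphabet (wrapping around).
On "bmciwxrru" that produces "cndjxyssv".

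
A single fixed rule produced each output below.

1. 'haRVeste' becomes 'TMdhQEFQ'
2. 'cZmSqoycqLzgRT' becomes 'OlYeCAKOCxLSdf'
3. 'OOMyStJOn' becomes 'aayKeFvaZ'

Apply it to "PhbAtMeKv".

The pattern: flip the case of every letter, then shift every letter 12 places forward in the alphabet (wrapping around).
Applying both steps to "PhbAtMeKv": "pHBaTmEkV", then "bTNmFyQwH".

bTNmFyQwH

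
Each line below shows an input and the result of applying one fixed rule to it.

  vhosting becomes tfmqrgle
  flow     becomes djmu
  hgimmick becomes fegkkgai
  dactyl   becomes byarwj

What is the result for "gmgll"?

ekejj

The rule is to shift every letter 2 places backward in the alphabet (wrapping around).
So "gmgll" becomes "ekejj".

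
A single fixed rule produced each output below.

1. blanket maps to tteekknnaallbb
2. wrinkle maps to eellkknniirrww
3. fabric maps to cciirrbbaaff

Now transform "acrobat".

The rule is to reverse the string, then double every character.
For "acrobat", step one produces "taborca"; step two turns that into "ttaabboorrccaa".
(Check on "fabric": → "cirbaf" → "cciirrbbaaff" ✓)

ttaabboorrccaa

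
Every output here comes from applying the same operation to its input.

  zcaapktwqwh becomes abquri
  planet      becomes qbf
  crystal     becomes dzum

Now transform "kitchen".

luio

The transformation: shift every letter 1 place forward in the alphabet (wrapping around), then keep every other character starting from the first (positions 1st, 3rd, 5th, ...).
Applying both steps to "kitchen": "ljudifo", then "luio".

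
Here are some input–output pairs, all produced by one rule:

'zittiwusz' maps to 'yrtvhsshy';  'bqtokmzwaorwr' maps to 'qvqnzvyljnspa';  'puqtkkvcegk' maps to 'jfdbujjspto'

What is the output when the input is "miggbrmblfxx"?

wwekalqaffhl

Rule — shift every letter 1 place backward in the alphabet (wrapping around), then reverse the string.
"miggbrmblfxx" → "lhffaqlakeww" → "wwekalqaffhl".
(Check on "zittiwusz": → "yhsshvtry" → "yrtvhsshy" ✓)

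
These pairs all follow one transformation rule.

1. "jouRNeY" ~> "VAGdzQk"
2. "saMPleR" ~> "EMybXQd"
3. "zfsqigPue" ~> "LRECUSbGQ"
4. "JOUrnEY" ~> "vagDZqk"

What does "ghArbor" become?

The pattern: shift every letter 12 places forward in the alphabet (wrapping around), then flip the case of every letter.
Applying that to "ghArbor" gives "STmDNAD".

STmDNAD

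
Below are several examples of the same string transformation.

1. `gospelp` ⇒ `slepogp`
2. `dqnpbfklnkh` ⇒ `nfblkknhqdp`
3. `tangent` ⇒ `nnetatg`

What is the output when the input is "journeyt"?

The rule is to swap each adjacent pair of characters (1↔2, 3↔4, ...), then move the first 3 characters to the end (rotate left by 3).
Starting from "journeyt": after the first operation, "ojruenty"; after the second, "uentyojr".

uentyojr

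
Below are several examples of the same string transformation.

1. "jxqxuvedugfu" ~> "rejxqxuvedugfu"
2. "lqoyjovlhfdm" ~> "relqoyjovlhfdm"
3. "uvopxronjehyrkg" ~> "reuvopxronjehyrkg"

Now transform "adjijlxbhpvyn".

readjijlxbhpvyn

Looking at the pairs, the operation is to prepend "re".
Applying that to "adjijlxbhpvyn" gives "readjijlxbhpvyn".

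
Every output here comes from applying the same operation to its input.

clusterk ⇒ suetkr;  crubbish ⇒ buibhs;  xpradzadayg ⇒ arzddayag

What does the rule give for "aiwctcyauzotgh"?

The pattern: delete the first 2 characters, then swap each adjacent pair of characters (1↔2, 3↔4, ...).
For "aiwctcyauzotgh", step one produces "wctcyauzotgh"; step two turns that into "cwctayzutohg".

cwctayzutohg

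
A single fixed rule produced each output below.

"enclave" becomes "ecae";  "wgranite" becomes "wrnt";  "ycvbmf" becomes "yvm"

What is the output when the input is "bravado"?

The transformation: keep every other character starting from the first (positions 1st, 3rd, 5th, ...).
Doing the same to "bravado": "baao".

baao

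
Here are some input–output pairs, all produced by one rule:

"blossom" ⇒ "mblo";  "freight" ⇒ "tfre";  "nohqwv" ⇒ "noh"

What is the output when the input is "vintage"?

evin

In each case the input is transformed by: move the first 3 characters to the end (rotate left by 3), then delete the first 3 characters.
Applying both steps to "vintage": "tagevin", then "evin".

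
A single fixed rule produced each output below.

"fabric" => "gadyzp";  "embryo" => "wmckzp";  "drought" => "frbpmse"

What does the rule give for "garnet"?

Rule — shift every letter 2 places backward in the alphabet (wrapping around), then move the last 2 characters to the front (rotate right by 2).
Starting from "garnet": after the first operation, "eyplcr"; after the second, "creypl".
(Check on "fabric": → "dyzpga" → "gadyzp" ✓)

creypl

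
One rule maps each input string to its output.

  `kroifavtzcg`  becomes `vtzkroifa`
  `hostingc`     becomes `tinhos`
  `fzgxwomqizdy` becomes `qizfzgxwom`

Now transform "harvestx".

veshar

The pattern: delete the last 2 characters, then move the last 3 characters to the front (rotate right by 3).
For "harvestx", step one produces "harves"; step two turns that into "veshar".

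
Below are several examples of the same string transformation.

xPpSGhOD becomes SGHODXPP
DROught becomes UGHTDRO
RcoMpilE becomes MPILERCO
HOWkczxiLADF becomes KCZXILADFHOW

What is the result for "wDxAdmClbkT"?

In each case the input is transformed by: move the first 3 characters to the end (rotate left by 3), then convert every letter to uppercase.
Starting from "wDxAdmClbkT": after the first operation, "AdmClbkTwDx"; after the second, "ADMCLBKTWDX".
(Check on "HOWkczxiLADF": → "kczxiLADFHOW" → "KCZXILADFHOW" ✓)

ADMCLBKTWDX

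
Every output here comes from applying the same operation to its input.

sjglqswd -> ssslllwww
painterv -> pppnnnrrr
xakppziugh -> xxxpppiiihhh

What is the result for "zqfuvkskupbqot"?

zzzuuussspppooo

The transformation: keep one character in every 3, starting at position 1 (positions 1st, 4th, 7th, ...), then repeat every character 3 times.
"zqfuvkskupbqot" → "zuspo" → "zzzuuussspppooo".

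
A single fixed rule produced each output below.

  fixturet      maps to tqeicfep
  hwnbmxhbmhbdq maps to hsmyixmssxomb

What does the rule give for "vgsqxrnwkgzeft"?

rgbdcihyrvpkeq

Rule — shift every letter 11 places forward in the alphabet (wrapping around), then swap each adjacent pair of characters (1↔2, 3↔4, ...).
Applying both steps to "vgsqxrnwkgzeft": "grdbicyhvrkpqe", then "rgbdcihyrvpkeq".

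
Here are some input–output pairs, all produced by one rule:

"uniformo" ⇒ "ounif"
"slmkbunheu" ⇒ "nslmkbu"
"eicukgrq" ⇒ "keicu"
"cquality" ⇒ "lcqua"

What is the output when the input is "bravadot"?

Each output is the input with this applied: delete the last 3 characters, then move the last character to the front.
Applying both steps to "bravadot": "brava", then "abrav".

abrav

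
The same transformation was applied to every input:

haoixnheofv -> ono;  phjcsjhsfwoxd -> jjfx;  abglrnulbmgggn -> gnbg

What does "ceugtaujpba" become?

uap

Looking at the pairs, the operation is to keep one character in every 3, starting at position 3 (positions 3rd, 6th, 9th, ...).
"ceugtaujpba" → "uap".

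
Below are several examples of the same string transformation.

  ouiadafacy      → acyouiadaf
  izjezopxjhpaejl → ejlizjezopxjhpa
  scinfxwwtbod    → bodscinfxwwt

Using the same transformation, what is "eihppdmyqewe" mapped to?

eweeihppdmyq

The pattern: move the last 3 characters to the front (rotate right by 3).
So "eihppdmyqewe" becomes "eweeihppdmyq".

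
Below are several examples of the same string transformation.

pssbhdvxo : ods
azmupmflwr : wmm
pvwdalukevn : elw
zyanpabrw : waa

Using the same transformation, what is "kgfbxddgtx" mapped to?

Each output is the input with this applied: keep one character in every 3, starting at position 3 (positions 3rd, 6th, 9th, ...), then reverse the string.
On "kgfbxddgtx": the first step gives "fdt", and the second then gives "tdf".

tdf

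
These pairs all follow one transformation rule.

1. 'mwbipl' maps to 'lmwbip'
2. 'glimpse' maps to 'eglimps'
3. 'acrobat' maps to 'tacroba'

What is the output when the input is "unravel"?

lunrave

In each case the input is transformed by: move the last character to the front.
Applying that to "unravel" gives "lunrave".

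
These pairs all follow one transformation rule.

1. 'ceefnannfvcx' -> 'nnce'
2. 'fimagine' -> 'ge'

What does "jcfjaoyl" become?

Looking at the pairs, the operation is to move the first 2 characters to the end (rotate left by 2), then keep one character in every 3, starting at position 3 (positions 3rd, 6th, 9th, ...).
"jcfjaoyl" → "fjaoyljc" → "al".

al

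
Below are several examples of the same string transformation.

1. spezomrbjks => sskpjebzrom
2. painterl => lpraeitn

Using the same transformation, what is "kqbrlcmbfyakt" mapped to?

tkkqabyrflbcm

The pattern: reverse the string, then take characters alternately from the front and the back (1st, last, 2nd, 2nd-last, ...).
Applying both steps to "kqbrlcmbfyakt": "tkayfbmclrbqk", then "tkkqabyrflbcm".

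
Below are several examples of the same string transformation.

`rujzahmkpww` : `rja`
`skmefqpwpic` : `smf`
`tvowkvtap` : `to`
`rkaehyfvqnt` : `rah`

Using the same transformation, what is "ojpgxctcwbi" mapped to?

Each output is the input with this applied: keep every other character starting from the first (positions 1st, 3rd, 5th, ...), then delete the last 3 characters.
Applying both steps to "ojpgxctcwbi": "opxtwi", then "opx".

opx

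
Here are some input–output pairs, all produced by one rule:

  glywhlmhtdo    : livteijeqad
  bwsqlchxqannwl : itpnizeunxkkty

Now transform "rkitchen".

The transformation: shift every letter 3 places backward in the alphabet (wrapping around), then swap the first and last characters.
For "rkitchen" the result is "khfqzebo".

khfqzebo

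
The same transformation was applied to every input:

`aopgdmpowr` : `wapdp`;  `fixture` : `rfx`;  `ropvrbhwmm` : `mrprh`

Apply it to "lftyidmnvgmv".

The rule is to move the last 3 characters to the front (rotate right by 3), then keep every other character starting from the second (positions 2nd, 4th, 6th, ...).
"lftyidmnvgmv" → "gmvlftyidmnv" → "mltimv".
(Check on "fixture": → "urefixt" → "rfx" ✓)

mltimv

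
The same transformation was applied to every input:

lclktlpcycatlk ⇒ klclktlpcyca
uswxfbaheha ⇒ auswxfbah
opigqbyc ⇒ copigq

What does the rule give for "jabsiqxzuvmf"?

Rule — move the last character to the front, then delete the last 2 characters.
For "jabsiqxzuvmf", step one produces "fjabsiqxzuvm"; step two turns that into "fjabsiqxzu".

fjabsiqxzu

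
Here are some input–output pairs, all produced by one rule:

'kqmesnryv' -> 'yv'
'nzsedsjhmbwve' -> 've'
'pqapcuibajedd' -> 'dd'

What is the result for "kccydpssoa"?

The pattern: keep only the last 2 characters.
"kccydpssoa" → "oa".

oa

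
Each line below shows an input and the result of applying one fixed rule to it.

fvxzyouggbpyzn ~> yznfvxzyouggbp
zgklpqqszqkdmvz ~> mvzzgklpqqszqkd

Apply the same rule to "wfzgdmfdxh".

Each output is the input with this applied: move the last 3 characters to the front (rotate right by 3).
Doing the same to "wfzgdmfdxh": "dxhwfzgdmf".

dxhwfzgdmf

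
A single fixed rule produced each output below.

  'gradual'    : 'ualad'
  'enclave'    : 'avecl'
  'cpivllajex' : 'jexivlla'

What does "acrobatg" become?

atgrob

Looking at the pairs, the operation is to delete the first 2 characters, then move the last 3 characters to the front (rotate right by 3).
Starting from "acrobatg": after the first operation, "robatg"; after the second, "atgrob".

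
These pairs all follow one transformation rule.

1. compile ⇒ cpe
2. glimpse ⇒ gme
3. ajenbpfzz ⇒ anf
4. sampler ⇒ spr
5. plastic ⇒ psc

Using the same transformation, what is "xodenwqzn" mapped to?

The transformation: keep one character in every 3, starting at position 1 (positions 1st, 4th, 7th, ...).
On "xodenwqzn" that produces "xeq".

xeq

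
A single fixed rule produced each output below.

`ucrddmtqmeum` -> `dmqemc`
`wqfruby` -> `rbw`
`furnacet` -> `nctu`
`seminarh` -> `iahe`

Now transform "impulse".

usi

In each case the input is transformed by: move the first 2 characters to the end (rotate left by 2), then keep every other character starting from the second (positions 2nd, 4th, 6th, ...).
On "impulse": the first step gives "pulseim", and the second then gives "usi".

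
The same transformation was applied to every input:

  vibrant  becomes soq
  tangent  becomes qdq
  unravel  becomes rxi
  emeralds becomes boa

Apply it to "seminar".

pfo

Rule — keep one character in every 3, starting at position 1 (positions 1st, 4th, 7th, ...), then shift every letter 3 places backward in the alphabet (wrapping around).
On "seminar": the first step gives "sir", and the second then gives "pfo".
(Check on "vibrant": → "vrt" → "soq" ✓)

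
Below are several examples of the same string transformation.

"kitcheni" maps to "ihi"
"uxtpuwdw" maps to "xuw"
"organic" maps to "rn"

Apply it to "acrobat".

The pattern: keep one character in every 3, starting at position 2 (positions 2nd, 5th, 8th, ...).
On "acrobat" that produces "cb".

cb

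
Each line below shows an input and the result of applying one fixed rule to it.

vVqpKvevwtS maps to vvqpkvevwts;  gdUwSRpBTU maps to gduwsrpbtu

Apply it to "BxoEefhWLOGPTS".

bxoeefhwlogpts

In each case the input is transformed by: convert every letter to lowercase.
Doing the same to "BxoEefhWLOGPTS": "bxoeefhwlogpts".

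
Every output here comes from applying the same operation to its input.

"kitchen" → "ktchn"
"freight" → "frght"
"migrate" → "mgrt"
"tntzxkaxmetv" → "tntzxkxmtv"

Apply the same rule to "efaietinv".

Rule — remove every vowel.
Applying that to "efaietinv" gives "ftnv".

ftnv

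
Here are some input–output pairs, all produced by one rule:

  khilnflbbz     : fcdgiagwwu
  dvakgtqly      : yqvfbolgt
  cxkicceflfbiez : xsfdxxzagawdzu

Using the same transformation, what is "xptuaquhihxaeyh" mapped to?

What's happening: shift every letter 5 places backward in the alphabet (wrapping around).
Doing the same to "xptuaquhihxaeyh": "skopvlpcdcsvztc".

skopvlpcdcsvztc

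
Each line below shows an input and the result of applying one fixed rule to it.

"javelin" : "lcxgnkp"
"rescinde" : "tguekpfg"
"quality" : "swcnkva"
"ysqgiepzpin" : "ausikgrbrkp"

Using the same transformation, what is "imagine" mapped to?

Rule — shift every letter 2 places forward in the alphabet (wrapping around).
"imagine" → "kocikpg".

kocikpg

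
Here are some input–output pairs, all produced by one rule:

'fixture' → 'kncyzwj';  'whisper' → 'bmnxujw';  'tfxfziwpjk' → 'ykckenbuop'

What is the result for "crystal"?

hwdxyfq

The pattern: shift every letter 5 places forward in the alphabet (wrapping around).
Doing the same to "crystal": "hwdxyfq".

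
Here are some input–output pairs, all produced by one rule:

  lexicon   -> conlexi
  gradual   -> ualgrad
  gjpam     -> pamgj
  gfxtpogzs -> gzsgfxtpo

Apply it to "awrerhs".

Rule — move the last 3 characters to the front (rotate right by 3).
Applying that to "awrerhs" gives "rhsawre".

rhsawre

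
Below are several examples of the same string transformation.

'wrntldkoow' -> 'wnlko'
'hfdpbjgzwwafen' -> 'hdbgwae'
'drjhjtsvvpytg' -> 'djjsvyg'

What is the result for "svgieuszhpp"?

sgeshp

In each case the input is transformed by: keep every other character starting from the first (positions 1st, 3rd, 5th, ...).
On "svgieuszhpp" that produces "sgeshp".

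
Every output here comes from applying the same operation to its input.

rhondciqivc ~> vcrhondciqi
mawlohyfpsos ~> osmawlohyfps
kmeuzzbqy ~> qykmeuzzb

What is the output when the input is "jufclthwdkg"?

kgjufclthwd

Rule — move the last 2 characters to the front (rotate right by 2).
For "jufclthwdkg" the result is "kgjufclthwd".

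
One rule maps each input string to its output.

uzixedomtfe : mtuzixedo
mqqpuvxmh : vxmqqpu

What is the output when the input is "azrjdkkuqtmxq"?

The transformation: delete the last 2 characters, then move the last 2 characters to the front (rotate right by 2).
Starting from "azrjdkkuqtmxq": after the first operation, "azrjdkkuqtm"; after the second, "tmazrjdkkuq".
(Check on "uzixedomtfe": → "uzixedomt" → "mtuzixedo" ✓)

tmazrjdkkuq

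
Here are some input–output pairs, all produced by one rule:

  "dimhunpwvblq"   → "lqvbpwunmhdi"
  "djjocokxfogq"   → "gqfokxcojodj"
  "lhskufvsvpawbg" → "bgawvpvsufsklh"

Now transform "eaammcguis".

Each output is the input with this applied: reverse the string, then swap each adjacent pair of characters (1↔2, 3↔4, ...).
Working it through for "eaammcguis": intermediate "siugcmmaae", final "isgumcamea".
(Check on "dimhunpwvblq": → "qlbvwpnuhmid" → "lqvbpwunmhdi" ✓)

isgumcamea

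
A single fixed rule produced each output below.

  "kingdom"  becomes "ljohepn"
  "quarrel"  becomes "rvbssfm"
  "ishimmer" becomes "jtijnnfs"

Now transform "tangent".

ubohfou

In each case the input is transformed by: shift every letter 1 place forward in the alphabet (wrapping around).
Applying that to "tangent" gives "ubohfou".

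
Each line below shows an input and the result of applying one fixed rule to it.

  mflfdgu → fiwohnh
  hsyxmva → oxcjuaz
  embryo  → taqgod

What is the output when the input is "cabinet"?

The pattern: shift every letter 2 places forward in the alphabet (wrapping around), then move the last 3 characters to the front (rotate right by 3).
Starting from "cabinet": after the first operation, "ecdkpgv"; after the second, "pgvecdk".

pgvecdk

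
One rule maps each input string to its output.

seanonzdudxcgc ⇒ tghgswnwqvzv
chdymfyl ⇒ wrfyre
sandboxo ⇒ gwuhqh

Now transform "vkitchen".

Looking at the pairs, the operation is to delete the first 2 characters, then shift every letter 7 places backward in the alphabet (wrapping around).
Applying both steps to "vkitchen": "itchen", then "bmvaxg".
(Check on "seanonzdudxcgc": → "anonzdudxcgc" → "tghgswnwqvzv" ✓)

bmvaxg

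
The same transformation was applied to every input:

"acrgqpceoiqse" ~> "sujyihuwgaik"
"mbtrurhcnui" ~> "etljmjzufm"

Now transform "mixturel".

eaplmjw

The pattern: delete the last character, then shift every letter 8 places backward in the alphabet (wrapping around).
Working it through for "mixturel": intermediate "mixture", final "eaplmjw".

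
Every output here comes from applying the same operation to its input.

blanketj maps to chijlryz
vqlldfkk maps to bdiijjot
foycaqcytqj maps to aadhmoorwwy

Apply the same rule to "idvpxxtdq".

The pattern: shift every letter 2 places backward in the alphabet (wrapping around), then sort the characters into alphabetical order.
Starting from "idvpxxtdq": after the first operation, "gbtnvvrbo"; after the second, "bbgnortvv".

bbgnortvv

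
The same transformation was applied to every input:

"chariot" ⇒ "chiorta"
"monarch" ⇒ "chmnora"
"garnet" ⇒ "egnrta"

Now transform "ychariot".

What's happening: sort the characters into alphabetical order, then move the first character to the end.
For "ychariot" the result is "chiortya".

chiortya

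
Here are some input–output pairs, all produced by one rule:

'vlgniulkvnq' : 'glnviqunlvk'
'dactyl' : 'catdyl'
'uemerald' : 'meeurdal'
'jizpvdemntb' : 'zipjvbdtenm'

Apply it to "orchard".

The transformation: move the first 2 characters to the end (rotate left by 2), then take characters alternately from the front and the back (1st, last, 2nd, 2nd-last, ...).
So "orchard" becomes "crhoadr".

crhoadr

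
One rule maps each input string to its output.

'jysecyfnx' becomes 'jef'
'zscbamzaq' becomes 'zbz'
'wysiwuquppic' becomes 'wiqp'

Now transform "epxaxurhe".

What's happening: keep one character in every 3, starting at position 1 (positions 1st, 4th, 7th, ...).
On "epxaxurhe" that produces "ear".

ear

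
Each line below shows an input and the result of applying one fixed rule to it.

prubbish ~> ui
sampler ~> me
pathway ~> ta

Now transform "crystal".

Each output is the input with this applied: keep one character in every 3, starting at position 3 (positions 3rd, 6th, 9th, ...).
On "crystal" that produces "ya".

ya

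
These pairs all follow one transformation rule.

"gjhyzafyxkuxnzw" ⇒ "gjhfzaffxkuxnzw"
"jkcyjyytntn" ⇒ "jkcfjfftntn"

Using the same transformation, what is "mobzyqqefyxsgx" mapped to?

In each case the input is transformed by: replace every "y" with "f".
On "mobzyqqefyxsgx" that produces "mobzfqqeffxsgx".

mobzfqqeffxsgx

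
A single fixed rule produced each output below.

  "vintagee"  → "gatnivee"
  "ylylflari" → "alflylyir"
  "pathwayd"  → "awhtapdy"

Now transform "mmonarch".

ranommhc

The pattern: reverse the string, then move the first 2 characters to the end (rotate left by 2).
Working it through for "mmonarch": intermediate "hcranomm", final "ranommhc".
(Check on "vintagee": → "eegatniv" → "gatnivee" ✓)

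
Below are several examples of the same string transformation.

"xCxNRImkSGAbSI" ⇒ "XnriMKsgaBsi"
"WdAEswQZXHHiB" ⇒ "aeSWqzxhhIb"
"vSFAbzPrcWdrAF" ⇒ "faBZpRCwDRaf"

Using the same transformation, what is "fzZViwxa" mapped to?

zvIWXA

Each output is the input with this applied: delete the first 2 characters, then flip the case of every letter.
On "fzZViwxa": the first step gives "ZViwxa", and the second then gives "zvIWXA".
(Check on "vSFAbzPrcWdrAF": → "FAbzPrcWdrAF" → "faBZpRCwDRaf" ✓)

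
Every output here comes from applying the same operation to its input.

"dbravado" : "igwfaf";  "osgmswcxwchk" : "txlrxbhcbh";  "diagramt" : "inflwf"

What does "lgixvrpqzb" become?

qlncawuv

Looking at the pairs, the operation is to delete the last 2 characters, then shift every letter 5 places forward in the alphabet (wrapping around).
Doing the same to "lgixvrpqzb": "qlncawuv".
(Check on "dbravado": → "dbrava" → "igwfaf" ✓)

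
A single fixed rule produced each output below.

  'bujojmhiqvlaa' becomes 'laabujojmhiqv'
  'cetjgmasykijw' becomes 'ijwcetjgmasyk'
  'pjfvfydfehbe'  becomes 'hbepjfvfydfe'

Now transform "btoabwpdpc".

The pattern: move the last 3 characters to the front (rotate right by 3).
Doing the same to "btoabwpdpc": "dpcbtoabwp".

dpcbtoabwp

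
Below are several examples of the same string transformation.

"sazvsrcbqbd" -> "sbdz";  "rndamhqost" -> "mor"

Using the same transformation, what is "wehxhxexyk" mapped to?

hxw

The transformation: move the first 3 characters to the end (rotate left by 3), then keep one character in every 3, starting at position 2 (positions 2nd, 5th, 8th, ...).
On "wehxhxexyk": the first step gives "xhxexykweh", and the second then gives "hxw".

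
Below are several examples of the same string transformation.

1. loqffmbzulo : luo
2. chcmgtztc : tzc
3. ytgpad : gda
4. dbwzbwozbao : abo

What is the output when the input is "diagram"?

What's happening: swap each adjacent pair of characters (1↔2, 3↔4, ...), then keep only the last 3 characters.
Starting from "diagram": after the first operation, "idgaarm"; after the second, "arm".

arm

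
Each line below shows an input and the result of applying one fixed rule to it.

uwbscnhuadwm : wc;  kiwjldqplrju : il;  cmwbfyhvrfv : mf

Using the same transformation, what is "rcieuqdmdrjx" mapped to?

cu

The rule is to keep one character in every 3, starting at position 2 (positions 2nd, 5th, 8th, ...), then keep only the first 2 characters.
Starting from "rcieuqdmdrjx": after the first operation, "cumj"; after the second, "cu".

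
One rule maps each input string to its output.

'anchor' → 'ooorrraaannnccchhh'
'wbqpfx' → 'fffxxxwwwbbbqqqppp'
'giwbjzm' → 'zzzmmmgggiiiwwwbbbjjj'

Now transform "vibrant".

nnntttvvviiibbbrrraaa

The pattern: move the last 2 characters to the front (rotate right by 2), then repeat every character 3 times.
For "vibrant", step one produces "ntvibra"; step two turns that into "nnntttvvviiibbbrrraaa".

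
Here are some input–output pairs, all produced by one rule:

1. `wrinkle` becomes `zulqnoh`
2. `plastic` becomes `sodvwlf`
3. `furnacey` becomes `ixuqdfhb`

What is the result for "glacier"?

The pattern: shift every letter 3 places forward in the alphabet (wrapping around).
"glacier" → "jodflhu".

jodflhu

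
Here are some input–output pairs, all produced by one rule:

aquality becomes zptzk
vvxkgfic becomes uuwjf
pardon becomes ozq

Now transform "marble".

The rule is to shift every letter 1 place backward in the alphabet (wrapping around), then delete the last 3 characters.
For "marble" the result is "lzq".

lzq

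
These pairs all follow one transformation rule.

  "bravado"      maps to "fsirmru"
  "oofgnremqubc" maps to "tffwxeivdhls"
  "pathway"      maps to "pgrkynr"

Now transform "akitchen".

erbzktyv

The rule is to move the last character to the front, then shift every letter 9 places backward in the alphabet (wrapping around).
Applying both steps to "akitchen": "nakitche", then "erbzktyv".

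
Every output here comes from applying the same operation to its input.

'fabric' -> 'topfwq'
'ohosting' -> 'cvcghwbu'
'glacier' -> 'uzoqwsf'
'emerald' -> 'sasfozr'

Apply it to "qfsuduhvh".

etgirivjv

The rule is to shift every letter 12 places backward in the alphabet (wrapping around).
For "qfsuduhvh" the result is "etgirivjv".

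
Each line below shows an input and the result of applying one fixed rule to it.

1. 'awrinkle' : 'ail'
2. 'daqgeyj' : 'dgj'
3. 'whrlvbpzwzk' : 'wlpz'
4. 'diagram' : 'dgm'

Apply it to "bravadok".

bvo

Each output is the input with this applied: keep one character in every 3, starting at position 1 (positions 1st, 4th, 7th, ...).
On "bravadok" that produces "bvo".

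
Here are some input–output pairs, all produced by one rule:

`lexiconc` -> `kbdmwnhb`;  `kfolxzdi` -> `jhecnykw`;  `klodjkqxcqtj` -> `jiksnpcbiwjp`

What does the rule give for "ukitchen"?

The transformation: shift every letter 1 place backward in the alphabet (wrapping around), then take characters alternately from the front and the back (1st, last, 2nd, 2nd-last, ...).
Starting from "ukitchen": after the first operation, "tjhsbgdm"; after the second, "tmjdhgsb".
(Check on "kfolxzdi": → "jenkwych" → "jhecnykw" ✓)

tmjdhgsb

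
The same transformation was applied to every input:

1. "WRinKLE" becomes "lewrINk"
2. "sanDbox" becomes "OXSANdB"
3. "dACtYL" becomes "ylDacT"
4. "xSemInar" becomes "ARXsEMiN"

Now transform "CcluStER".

ercCLUsT

The rule is to flip the case of every letter, then move the last 2 characters to the front (rotate right by 2).
On "CcluStER" that produces "ercCLUsT".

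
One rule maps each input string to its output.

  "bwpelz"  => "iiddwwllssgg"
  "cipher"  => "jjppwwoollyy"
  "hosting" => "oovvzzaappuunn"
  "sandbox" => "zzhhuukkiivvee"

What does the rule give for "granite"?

nnyyhhuuppaall

In each case the input is transformed by: double every character, then shift every letter 7 places forward in the alphabet (wrapping around).
Working it through for "granite": intermediate "ggrraanniittee", final "nnyyhhuuppaall".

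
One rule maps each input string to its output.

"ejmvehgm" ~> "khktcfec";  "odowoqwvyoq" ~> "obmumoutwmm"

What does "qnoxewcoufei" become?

glmvcuamsdco

Looking at the pairs, the operation is to swap the first and last characters, then shift every letter 2 places backward in the alphabet (wrapping around).
Applying that to "qnoxewcoufei" gives "glmvcuamsdco".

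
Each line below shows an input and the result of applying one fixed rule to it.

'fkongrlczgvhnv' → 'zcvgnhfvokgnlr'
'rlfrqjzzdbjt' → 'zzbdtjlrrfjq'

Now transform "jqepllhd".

Looking at the pairs, the operation is to swap the front and back halves of the string, then swap each adjacent pair of characters (1↔2, 3↔4, ...).
Working it through for "jqepllhd": intermediate "llhdjqep", final "lldhqjpe".
(Check on "fkongrlczgvhnv": → "czgvhnvfkongrl" → "zcvgnhfvokgnlr" ✓)

lldhqjpe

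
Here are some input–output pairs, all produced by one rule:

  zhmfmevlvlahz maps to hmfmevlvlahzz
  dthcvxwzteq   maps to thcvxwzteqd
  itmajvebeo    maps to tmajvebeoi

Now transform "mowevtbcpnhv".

Rule — move the first character to the end.
Applying that to "mowevtbcpnhv" gives "owevtbcpnhvm".

owevtbcpnhvm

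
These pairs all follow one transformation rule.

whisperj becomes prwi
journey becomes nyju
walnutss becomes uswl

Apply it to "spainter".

nesa

Each output is the input with this applied: keep every other character starting from the first (positions 1st, 3rd, 5th, ...), then move the first 2 characters to the end (rotate left by 2).
Starting from "spainter": after the first operation, "sane"; after the second, "nesa".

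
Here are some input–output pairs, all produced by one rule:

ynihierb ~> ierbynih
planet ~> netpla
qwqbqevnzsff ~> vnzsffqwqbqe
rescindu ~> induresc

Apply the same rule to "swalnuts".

nutsswal

Each output is the input with this applied: swap the front and back halves of the string.
Doing the same to "swalnuts": "nutsswal".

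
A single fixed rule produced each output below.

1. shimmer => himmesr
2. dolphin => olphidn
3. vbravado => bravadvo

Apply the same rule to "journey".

ournejy

The transformation: swap the first and last characters, then move the first character to the end.
Working it through for "journey": intermediate "yournej", final "ournejy".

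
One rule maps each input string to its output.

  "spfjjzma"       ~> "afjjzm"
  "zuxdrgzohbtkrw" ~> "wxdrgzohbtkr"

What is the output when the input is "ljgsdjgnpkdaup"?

Looking at the pairs, the operation is to delete the first 2 characters, then move the last character to the front.
For "ljgsdjgnpkdaup", step one produces "gsdjgnpkdaup"; step two turns that into "pgsdjgnpkdau".

pgsdjgnpkdau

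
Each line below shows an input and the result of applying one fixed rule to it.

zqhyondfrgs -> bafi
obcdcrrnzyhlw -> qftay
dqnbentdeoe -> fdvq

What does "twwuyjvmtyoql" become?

Looking at the pairs, the operation is to shift every letter 2 places forward in the alphabet (wrapping around), then keep one character in every 3, starting at position 1 (positions 1st, 4th, 7th, ...).
"twwuyjvmtyoql" → "vwxan".

vwxan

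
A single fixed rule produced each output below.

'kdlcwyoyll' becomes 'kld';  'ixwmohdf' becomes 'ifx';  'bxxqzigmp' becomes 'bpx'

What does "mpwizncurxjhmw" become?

mwp

The rule is to take characters alternately from the front and the back (1st, last, 2nd, 2nd-last, ...), then keep only the first 3 characters.
Working it through for "mpwizncurxjhmw": intermediate "mwpmwhijzxnrcu", final "mwp".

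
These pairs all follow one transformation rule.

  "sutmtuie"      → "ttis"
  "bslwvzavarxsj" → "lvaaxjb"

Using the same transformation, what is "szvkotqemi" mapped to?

voqms

In each case the input is transformed by: keep every other character starting from the first (positions 1st, 3rd, 5th, ...), then move the first character to the end.
Applying both steps to "szvkotqemi": "svoqm", then "voqms".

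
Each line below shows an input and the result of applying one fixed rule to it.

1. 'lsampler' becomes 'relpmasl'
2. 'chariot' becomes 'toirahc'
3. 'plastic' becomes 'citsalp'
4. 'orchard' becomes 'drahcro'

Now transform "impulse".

The rule is to reverse the string.
Doing the same to "impulse": "eslupmi".

eslupmi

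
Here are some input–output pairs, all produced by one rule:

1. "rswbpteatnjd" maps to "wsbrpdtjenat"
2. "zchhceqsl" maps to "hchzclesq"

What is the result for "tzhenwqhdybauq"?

hzetnqwuqahbdy

The transformation: move the first 2 characters to the end (rotate left by 2), then take characters alternately from the front and the back (1st, last, 2nd, 2nd-last, ...).
Applying that to "tzhenwqhdybauq" gives "hzetnqwuqahbdy".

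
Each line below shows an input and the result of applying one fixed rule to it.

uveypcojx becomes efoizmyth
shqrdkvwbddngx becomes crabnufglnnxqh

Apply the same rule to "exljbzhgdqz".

ohvtljrqnaj

In each case the input is transformed by: shift every letter 10 places forward in the alphabet (wrapping around).
So "exljbzhgdqz" becomes "ohvtljrqnaj".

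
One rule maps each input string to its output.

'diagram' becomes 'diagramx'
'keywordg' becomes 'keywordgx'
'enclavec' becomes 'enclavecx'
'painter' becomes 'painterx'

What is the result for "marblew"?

marblewx

Looking at the pairs, the operation is to append "x".
So "marblew" becomes "marblewx".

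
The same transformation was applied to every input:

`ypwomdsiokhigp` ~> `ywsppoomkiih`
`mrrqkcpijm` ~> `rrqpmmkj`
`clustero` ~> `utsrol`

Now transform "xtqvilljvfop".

The pattern: sort the characters into reverse alphabetical order, then delete the last 2 characters.
"xtqvilljvfop" → "xvvtqpolljif" → "xvvtqpollj".

xvvtqpollj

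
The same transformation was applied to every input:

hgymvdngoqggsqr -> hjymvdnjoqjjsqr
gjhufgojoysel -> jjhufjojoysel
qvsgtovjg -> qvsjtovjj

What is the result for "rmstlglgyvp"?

Looking at the pairs, the operation is to replace every "g" with "j".
So "rmstlglgyvp" becomes "rmstljljyvp".

rmstljljyvp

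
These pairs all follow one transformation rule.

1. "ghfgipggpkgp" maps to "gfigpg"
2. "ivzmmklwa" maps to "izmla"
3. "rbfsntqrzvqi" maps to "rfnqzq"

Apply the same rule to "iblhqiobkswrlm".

ilqokwl

Rule — keep every other character starting from the first (positions 1st, 3rd, 5th, ...).
"iblhqiobkswrlm" → "ilqokwl".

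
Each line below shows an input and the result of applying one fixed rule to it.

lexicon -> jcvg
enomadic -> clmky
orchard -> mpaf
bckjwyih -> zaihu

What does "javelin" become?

hytc

Rule — shift every letter 2 places backward in the alphabet (wrapping around), then delete the last 3 characters.
On "javelin": the first step gives "hytcjgl", and the second then gives "hytc".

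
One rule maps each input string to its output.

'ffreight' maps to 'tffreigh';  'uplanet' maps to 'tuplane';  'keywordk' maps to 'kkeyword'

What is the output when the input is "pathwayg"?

gpathway

What's happening: move the last character to the front.
On "pathwayg" that produces "gpathway".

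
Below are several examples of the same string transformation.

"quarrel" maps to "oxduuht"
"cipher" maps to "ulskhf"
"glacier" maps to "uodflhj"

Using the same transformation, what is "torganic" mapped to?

frujdqlw

In each case the input is transformed by: swap the first and last characters, then shift every letter 3 places forward in the alphabet (wrapping around).
Working it through for "torganic": intermediate "corganit", final "frujdqlw".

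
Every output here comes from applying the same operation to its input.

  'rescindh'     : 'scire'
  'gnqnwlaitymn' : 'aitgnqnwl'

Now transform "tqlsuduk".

The pattern: delete the last 3 characters, then move the last 3 characters to the front (rotate right by 3).
On "tqlsuduk": the first step gives "tqlsu", and the second then gives "lsutq".

lsutq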